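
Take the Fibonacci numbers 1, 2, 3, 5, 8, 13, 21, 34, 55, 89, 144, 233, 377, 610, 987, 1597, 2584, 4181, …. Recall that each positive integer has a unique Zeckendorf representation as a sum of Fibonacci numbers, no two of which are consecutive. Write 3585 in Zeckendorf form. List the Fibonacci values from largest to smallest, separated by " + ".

Repeatedly subtract the largest Fibonacci number that fits:
take 2584 (≤ 3585); 3585 − 2584 = 1001
take 987 (≤ 1001); 1001 − 987 = 14
take 13 (≤ 14); 14 − 13 = 1
take 1 (≤ 1); 1 − 1 = 0
So 3585 = 2584 + 987 + 13 + 1, with no two terms consecutive in the sequence.

2584 + 987 + 13 + 1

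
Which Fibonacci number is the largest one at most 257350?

196418 ≤ 257350 < 317811, so the largest Fibonacci number not exceeding 257350 is 196418.

196418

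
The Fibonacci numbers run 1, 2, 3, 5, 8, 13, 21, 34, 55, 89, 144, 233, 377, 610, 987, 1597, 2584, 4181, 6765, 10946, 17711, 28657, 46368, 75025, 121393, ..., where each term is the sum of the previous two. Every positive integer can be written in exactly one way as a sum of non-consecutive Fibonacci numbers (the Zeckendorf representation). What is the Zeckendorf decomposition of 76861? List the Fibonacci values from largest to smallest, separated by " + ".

take 75025 (≤ 76861); 76861 − 75025 = 1836
take 1597 (≤ 1836); 1836 − 1597 = 239
take 233 (≤ 239); 239 − 233 = 6
take 5 (≤ 6); 6 − 5 = 1
take 1 (≤ 1); 1 − 1 = 0
So 76861 = 75025 + 1597 + 233 + 5 + 1, with no two terms consecutive in the sequence.

75025 + 1597 + 233 + 5 + 1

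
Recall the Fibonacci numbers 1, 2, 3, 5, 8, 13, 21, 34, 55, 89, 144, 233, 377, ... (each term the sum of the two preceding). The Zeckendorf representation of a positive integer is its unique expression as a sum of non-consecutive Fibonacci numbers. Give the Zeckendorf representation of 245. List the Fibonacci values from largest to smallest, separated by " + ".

take 233 (≤ 245); 245 − 233 = 12
take 8 (≤ 12); 12 − 8 = 4
take 3 (≤ 4); 4 − 3 = 1
take 1 (≤ 1); 1 − 1 = 0
So 245 = 233 + 8 + 3 + 1, with no two terms consecutive in the sequence.

233 + 8 + 3 + 1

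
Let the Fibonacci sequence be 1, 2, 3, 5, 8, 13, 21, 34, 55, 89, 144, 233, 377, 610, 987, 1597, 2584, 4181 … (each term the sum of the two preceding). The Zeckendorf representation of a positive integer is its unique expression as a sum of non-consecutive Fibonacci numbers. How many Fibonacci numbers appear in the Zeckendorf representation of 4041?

Repeatedly subtract the largest Fibonacci number that fits:
4041: greatest Fibonacci not exceeding it is 2584, leaving 1457
1457: greatest Fibonacci not exceeding it is 987, leaving 470
470: greatest Fibonacci not exceeding it is 377, leaving 93
93: greatest Fibonacci not exceeding it is 89, leaving 4
4: greatest Fibonacci not exceeding it is 3, leaving 1
1: greatest Fibonacci not exceeding it is 1, leaving 0
4041 = 2584 + 987 + 377 + 89 + 3 + 1, which has 6 terms.

6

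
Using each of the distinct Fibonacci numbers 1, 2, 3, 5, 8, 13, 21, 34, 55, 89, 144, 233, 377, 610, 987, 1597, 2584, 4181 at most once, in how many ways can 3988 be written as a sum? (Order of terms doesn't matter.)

3988 = 2584+987+377+34+5+1 = 2584+987+377+34+3+2+1 = 2584+987+377+21+13+5+1 = 2584+987+233+144+34+5+1 = 2584+987+377+21+13+3+2+1 = … (30 more), for 35 in all.

35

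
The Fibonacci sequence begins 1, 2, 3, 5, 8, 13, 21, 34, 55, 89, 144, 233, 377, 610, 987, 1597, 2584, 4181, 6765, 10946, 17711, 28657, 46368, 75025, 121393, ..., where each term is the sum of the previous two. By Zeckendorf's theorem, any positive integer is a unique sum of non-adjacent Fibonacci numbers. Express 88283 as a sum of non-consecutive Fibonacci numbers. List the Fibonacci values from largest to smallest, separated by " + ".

take 75025 (≤ 88283); 88283 − 75025 = 13258
take 10946 (≤ 13258); 13258 − 10946 = 2312
take 1597 (≤ 2312); 2312 − 1597 = 715
take 610 (≤ 715); 715 − 610 = 105
take 89 (≤ 105); 105 − 89 = 16
take 13 (≤ 16); 16 − 13 = 3
take 3 (≤ 3); 3 − 3 = 0
So 88283 = 75025 + 10946 + 1597 + 610 + 89 + 13 + 3, with no two terms consecutive in the sequence.

75025 + 10946 + 1597 + 610 + 89 + 13 + 3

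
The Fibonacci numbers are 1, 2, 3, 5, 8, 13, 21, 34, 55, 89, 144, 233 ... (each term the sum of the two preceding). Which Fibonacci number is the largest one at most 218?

144 ≤ 218 < 233, so the largest Fibonacci number not exceeding 218 is 144.

144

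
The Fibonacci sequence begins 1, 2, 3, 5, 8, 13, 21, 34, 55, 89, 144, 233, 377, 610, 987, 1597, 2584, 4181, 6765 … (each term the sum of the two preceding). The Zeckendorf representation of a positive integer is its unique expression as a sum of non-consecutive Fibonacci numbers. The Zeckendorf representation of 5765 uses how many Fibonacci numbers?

Repeatedly subtract the largest Fibonacci number that fits:
4181 ≤ 5765 < 6765, so take 4181; remainder 1584
987 ≤ 1584 < 1597, so take 987; remainder 597
377 ≤ 597 < 610, so take 377; remainder 220
144 ≤ 220 < 233, so take 144; remainder 76
55 ≤ 76 < 89, so take 55; remainder 21
21 ≤ 21 < 34, so take 21; remainder 0
5765 = 4181 + 987 + 377 + 144 + 55 + 21, which has 6 terms.

6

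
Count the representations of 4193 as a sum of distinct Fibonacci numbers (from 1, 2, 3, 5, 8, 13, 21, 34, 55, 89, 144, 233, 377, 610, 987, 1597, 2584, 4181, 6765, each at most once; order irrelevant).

Starting from the Zeckendorf form and repeatedly splitting a term F_k into F_{k−1} + F_{k−2} (when neither is already used) reaches every representation.
4193 = 4181+8+3+1 = 2584+1597+8+3+1 = 2584+987+610+8+3+1 = 2584+987+377+233+8+3+1 = 2584+987+377+144+89+8+3+1 = … (2 more), for 7 in all.

7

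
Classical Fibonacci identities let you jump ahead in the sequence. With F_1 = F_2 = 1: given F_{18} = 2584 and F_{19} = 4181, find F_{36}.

14930352

By the doubling identity F_{2k} = F_k(2F_{k+1} − F_k): F_{36} = 2584·(2·4181 − 2584) = 2584·5778 = 14930352.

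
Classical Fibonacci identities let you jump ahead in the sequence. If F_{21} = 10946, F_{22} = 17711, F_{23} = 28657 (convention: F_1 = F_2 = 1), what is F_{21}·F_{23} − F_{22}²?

1

10946·28657 − 17711² = 313679522 − 313679521 = 1. (Cassini's identity: F_{k−1}F_{k+1} − F_k² = (−1)^k.)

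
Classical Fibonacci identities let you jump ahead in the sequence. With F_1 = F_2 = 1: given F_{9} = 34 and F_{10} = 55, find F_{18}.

By the doubling identity F_{2k} = F_k(2F_{k+1} − F_k): F_{18} = 34·(2·55 − 34) = 34·76 = 2584.

2584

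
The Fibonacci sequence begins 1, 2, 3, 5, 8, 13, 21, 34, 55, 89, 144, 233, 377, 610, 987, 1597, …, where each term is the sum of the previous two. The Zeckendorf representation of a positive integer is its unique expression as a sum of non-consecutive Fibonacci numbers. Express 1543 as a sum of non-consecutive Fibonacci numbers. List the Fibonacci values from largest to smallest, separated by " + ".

987 + 377 + 144 + 34 + 1

Repeatedly subtract the largest Fibonacci number that fits:
take 987 (≤ 1543); 1543 − 987 = 556
take 377 (≤ 556); 556 − 377 = 179
take 144 (≤ 179); 179 − 144 = 35
take 34 (≤ 35); 35 − 34 = 1
take 1 (≤ 1); 1 − 1 = 0
So 1543 = 987 + 377 + 144 + 34 + 1, with no two terms consecutive in the sequence.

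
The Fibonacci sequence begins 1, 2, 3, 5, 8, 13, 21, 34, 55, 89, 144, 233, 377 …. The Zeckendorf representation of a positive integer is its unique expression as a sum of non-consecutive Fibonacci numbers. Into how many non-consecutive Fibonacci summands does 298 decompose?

4

take 233 (≤ 298); 298 − 233 = 65
take 55 (≤ 65); 65 − 55 = 10
take 8 (≤ 10); 10 − 8 = 2
take 2 (≤ 2); 2 − 2 = 0
298 = 233 + 55 + 8 + 2, which has 4 terms.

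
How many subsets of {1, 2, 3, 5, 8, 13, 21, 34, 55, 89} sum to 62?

Each representation comes from the Zeckendorf form by replacing some F_k with F_{k−1} + F_{k−2} where possible.
62 = 55+5+2 = 34+21+5+2 = 34+13+8+5+2 — 3 representations.

3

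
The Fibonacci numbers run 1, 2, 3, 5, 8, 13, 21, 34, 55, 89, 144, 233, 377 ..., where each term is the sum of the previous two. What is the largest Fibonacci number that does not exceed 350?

233 ≤ 350 < 377, so the largest Fibonacci number not exceeding 350 is 233.

233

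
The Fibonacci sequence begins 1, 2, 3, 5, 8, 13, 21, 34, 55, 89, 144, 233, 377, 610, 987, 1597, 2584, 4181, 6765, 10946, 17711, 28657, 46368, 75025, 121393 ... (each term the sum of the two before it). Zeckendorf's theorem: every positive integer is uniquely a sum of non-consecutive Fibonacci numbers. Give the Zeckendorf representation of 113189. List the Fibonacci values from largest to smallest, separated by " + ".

Greedily peel off the largest Fibonacci term at each step:
113189: greatest Fibonacci not exceeding it is 75025, leaving 38164
38164: greatest Fibonacci not exceeding it is 28657, leaving 9507
9507: greatest Fibonacci not exceeding it is 6765, leaving 2742
2742: greatest Fibonacci not exceeding it is 2584, leaving 158
158: greatest Fibonacci not exceeding it is 144, leaving 14
14: greatest Fibonacci not exceeding it is 13, leaving 1
1: greatest Fibonacci not exceeding it is 1, leaving 0
So 113189 = 75025 + 28657 + 6765 + 2584 + 144 + 13 + 1, with no two terms consecutive in the sequence.

75025 + 28657 + 6765 + 2584 + 144 + 13 + 1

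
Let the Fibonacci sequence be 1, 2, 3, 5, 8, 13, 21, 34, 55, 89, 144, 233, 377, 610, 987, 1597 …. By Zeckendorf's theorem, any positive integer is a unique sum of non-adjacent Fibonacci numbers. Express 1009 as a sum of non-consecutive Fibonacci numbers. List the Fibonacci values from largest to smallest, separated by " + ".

987 + 21 + 1

Greedy algorithm:
take 987 (≤ 1009); 1009 − 987 = 22
take 21 (≤ 22); 22 − 21 = 1
take 1 (≤ 1); 1 − 1 = 0
So 1009 = 987 + 21 + 1, with no two terms consecutive in the sequence.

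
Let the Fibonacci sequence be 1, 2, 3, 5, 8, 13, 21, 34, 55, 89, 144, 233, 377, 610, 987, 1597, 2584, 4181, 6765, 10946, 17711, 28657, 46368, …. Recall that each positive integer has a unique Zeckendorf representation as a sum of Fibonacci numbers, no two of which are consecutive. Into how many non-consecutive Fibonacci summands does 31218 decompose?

8

Repeatedly subtract the largest Fibonacci number that fits:
28657 ≤ 31218 < 46368, so take 28657; remainder 2561
1597 ≤ 2561 < 2584, so take 1597; remainder 964
610 ≤ 964 < 987, so take 610; remainder 354
233 ≤ 354 < 377, so take 233; remainder 121
89 ≤ 121 < 144, so take 89; remainder 32
21 ≤ 32 < 34, so take 21; remainder 11
8 ≤ 11 < 13, so take 8; remainder 3
3 ≤ 3 < 5, so take 3; remainder 0
31218 = 28657 + 1597 + 610 + 233 + 89 + 21 + 8 + 3, which has 8 terms.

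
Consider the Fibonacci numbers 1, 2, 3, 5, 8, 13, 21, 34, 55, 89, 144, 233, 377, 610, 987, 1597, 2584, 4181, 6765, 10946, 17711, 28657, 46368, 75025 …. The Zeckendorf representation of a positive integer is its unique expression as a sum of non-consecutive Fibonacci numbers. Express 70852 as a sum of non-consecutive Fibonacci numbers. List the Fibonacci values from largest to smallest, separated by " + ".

46368 + 17711 + 6765 + 8

Greedily peel off the largest Fibonacci term at each step:
take 46368 (≤ 70852); 70852 − 46368 = 24484
take 17711 (≤ 24484); 24484 − 17711 = 6773
take 6765 (≤ 6773); 6773 − 6765 = 8
take 8 (≤ 8); 8 − 8 = 0
So 70852 = 46368 + 17711 + 6765 + 8, with no two terms consecutive in the sequence.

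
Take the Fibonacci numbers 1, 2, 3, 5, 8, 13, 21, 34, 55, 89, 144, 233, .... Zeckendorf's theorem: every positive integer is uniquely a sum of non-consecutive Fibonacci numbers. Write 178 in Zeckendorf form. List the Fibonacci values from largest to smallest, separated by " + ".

largest Fibonacci ≤ 178 is 144; 178 − 144 = 34
largest Fibonacci ≤ 34 is 34; 34 − 34 = 0
So 178 = 144 + 34, with no two terms consecutive in the sequence.

144 + 34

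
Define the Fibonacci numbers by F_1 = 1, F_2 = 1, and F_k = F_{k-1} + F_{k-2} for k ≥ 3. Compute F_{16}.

987

Iterating the recurrence up to F_{12} = 144 and F_{11} = 89:
F_{13} = F_{12} + F_{11} = 144 + 89 = 233
F_{14} = F_{13} + F_{12} = 233 + 144 = 377
F_{15} = F_{14} + F_{13} = 377 + 233 = 610
F_{16} = F_{15} + F_{14} = 610 + 377 = 987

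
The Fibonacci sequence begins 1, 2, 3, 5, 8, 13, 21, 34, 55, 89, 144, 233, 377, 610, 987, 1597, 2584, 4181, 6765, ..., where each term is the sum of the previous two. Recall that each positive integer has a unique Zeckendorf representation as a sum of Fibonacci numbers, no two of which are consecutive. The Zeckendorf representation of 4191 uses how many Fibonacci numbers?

take 4181 (≤ 4191); 4191 − 4181 = 10
take 8 (≤ 10); 10 − 8 = 2
take 2 (≤ 2); 2 − 2 = 0
4191 = 4181 + 8 + 2, which has 3 terms.

3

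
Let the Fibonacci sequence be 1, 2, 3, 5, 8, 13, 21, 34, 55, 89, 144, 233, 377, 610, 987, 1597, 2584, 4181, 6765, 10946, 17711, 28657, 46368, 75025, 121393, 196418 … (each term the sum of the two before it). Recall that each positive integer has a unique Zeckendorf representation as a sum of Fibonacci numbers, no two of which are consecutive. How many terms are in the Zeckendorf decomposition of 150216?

Repeatedly subtract the largest Fibonacci number that fits:
largest Fibonacci ≤ 150216 is 121393; 150216 − 121393 = 28823
largest Fibonacci ≤ 28823 is 28657; 28823 − 28657 = 166
largest Fibonacci ≤ 166 is 144; 166 − 144 = 22
largest Fibonacci ≤ 22 is 21; 22 − 21 = 1
largest Fibonacci ≤ 1 is 1; 1 − 1 = 0
150216 = 121393 + 28657 + 144 + 21 + 1, which has 5 terms.

5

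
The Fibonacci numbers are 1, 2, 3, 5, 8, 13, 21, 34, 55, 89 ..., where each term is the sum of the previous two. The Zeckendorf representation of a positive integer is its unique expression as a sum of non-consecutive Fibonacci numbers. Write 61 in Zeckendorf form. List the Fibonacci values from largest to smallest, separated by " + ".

Greedily peel off the largest Fibonacci term at each step:
61 − 55 = 6
6 − 5 = 1
1 − 1 = 0
So 61 = 55 + 5 + 1, with no two terms consecutive in the sequence.

55 + 5 + 1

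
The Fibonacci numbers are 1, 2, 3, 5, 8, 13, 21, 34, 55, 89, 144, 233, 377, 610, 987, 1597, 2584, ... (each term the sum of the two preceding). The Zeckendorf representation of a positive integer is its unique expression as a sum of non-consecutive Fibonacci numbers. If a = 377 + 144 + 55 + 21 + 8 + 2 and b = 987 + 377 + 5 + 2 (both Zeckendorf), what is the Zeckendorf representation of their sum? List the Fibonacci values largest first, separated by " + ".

The two numbers are 607 and 1371, so their sum is 1978.
1978 − 1597 = 381
381 − 377 = 4
4 − 3 = 1
1 − 1 = 0

1597 + 377 + 3 + 1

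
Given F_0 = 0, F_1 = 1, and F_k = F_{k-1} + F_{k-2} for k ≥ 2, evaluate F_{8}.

Iterating the recurrence up to F_{4} = 3 and F_{3} = 2:
F_{5} = F_{4} + F_{3} = 3 + 2 = 5
F_{6} = F_{5} + F_{4} = 5 + 3 = 8
F_{7} = F_{6} + F_{5} = 8 + 5 = 13
F_{8} = F_{7} + F_{6} = 13 + 8 = 21

21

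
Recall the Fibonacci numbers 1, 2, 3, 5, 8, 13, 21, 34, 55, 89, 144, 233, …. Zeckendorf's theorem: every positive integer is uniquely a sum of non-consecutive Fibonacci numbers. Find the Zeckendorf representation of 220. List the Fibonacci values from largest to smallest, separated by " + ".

144 + 55 + 21

subtract 144 from 220: 76 remains
subtract 55 from 76: 21 remains
subtract 21 from 21: 0 remains
So 220 = 144 + 55 + 21, with no two terms consecutive in the sequence.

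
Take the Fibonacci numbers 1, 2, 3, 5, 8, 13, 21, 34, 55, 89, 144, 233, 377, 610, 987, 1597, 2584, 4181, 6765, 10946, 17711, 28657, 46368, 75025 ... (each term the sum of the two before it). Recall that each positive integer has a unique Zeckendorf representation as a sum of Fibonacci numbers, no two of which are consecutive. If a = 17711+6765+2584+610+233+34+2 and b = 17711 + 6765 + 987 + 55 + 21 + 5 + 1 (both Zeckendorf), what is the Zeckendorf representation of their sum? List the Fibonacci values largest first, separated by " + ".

46368 + 6765 + 233 + 89 + 21 + 8

The two numbers are 27939 and 25545, so their sum is 53484.
Greedy algorithm:
53484 − 46368 = 7116
7116 − 6765 = 351
351 − 233 = 118
118 − 89 = 29
29 − 21 = 8
8 − 8 = 0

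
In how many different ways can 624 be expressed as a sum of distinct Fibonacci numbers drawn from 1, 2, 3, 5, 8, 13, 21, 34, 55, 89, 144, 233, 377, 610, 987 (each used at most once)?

14

624 = 610+13+1 = 610+8+5+1 = 377+233+13+1 = 610+8+3+2+1 = 377+233+8+5+1 = … (9 more), for 14 in all.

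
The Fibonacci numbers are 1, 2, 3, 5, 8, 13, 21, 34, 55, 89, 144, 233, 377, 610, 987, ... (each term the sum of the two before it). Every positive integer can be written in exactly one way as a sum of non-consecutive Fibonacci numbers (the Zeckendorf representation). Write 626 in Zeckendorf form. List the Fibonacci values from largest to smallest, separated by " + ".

610 + 13 + 3

Repeatedly subtract the largest Fibonacci number that fits:
626: greatest Fibonacci not exceeding it is 610, leaving 16
16: greatest Fibonacci not exceeding it is 13, leaving 3
3: greatest Fibonacci not exceeding it is 3, leaving 0
So 626 = 610 + 13 + 3, with no two terms consecutive in the sequence.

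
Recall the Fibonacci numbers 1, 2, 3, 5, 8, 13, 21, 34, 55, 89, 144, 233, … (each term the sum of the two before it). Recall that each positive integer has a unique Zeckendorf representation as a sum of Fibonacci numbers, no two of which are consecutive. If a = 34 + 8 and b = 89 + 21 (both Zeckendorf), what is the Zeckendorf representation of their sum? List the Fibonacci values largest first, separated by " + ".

144 + 8

The two numbers are 42 and 110, so their sum is 152.
largest Fibonacci ≤ 152 is 144; 152 − 144 = 8
largest Fibonacci ≤ 8 is 8; 8 − 8 = 0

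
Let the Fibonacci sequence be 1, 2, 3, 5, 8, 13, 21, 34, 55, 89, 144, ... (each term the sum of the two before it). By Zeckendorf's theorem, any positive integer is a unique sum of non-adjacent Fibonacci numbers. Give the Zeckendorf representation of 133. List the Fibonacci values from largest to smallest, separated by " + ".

89 ≤ 133 < 144, so take 89; remainder 44
34 ≤ 44 < 55, so take 34; remainder 10
8 ≤ 10 < 13, so take 8; remainder 2
2 ≤ 2 < 3, so take 2; remainder 0
So 133 = 89 + 34 + 8 + 2, with no two terms consecutive in the sequence.

89 + 34 + 8 + 2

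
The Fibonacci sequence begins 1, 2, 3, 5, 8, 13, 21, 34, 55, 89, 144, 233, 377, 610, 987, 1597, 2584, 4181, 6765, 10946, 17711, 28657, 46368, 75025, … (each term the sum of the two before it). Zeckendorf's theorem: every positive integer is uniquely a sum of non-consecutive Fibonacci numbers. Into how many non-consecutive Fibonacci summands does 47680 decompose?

5

take 46368 (≤ 47680); 47680 − 46368 = 1312
take 987 (≤ 1312); 1312 − 987 = 325
take 233 (≤ 325); 325 − 233 = 92
take 89 (≤ 92); 92 − 89 = 3
take 3 (≤ 3); 3 − 3 = 0
47680 = 46368 + 987 + 233 + 89 + 3, which has 5 terms.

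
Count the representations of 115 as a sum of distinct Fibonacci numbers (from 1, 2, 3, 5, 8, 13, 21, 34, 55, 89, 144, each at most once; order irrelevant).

Starting from the Zeckendorf form and repeatedly splitting a term F_k into F_{k−1} + F_{k−2} (when neither is already used) reaches every representation.
115 = 89+21+5 = 89+21+3+2 = 89+13+8+5 = 55+34+21+5 = 89+13+8+3+2 = … (3 more), for 8 in all.

8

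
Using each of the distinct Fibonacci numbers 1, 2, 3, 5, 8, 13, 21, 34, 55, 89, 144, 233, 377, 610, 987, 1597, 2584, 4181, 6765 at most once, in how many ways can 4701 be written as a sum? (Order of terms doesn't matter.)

6

4701 = 4181+377+89+34+13+5+2 = 4181+233+144+89+34+13+5+2 = 2584+1597+377+89+34+13+5+2 = 2584+1597+233+144+89+34+13+5+2 = 2584+987+610+377+89+34+13+5+2 = … (1 more), for 6 in all.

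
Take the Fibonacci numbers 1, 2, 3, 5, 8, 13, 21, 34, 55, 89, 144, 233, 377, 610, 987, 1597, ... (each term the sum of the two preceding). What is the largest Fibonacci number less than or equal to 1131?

987

987 ≤ 1131 < 1597, so the largest Fibonacci number not exceeding 1131 is 987.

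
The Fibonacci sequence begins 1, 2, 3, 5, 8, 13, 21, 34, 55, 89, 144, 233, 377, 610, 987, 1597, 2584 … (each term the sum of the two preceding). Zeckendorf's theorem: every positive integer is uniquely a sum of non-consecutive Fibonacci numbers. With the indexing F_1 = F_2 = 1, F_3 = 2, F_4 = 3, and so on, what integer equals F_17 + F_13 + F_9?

1864

F_17 + F_13 + F_9 = 1597 + 233 + 34 = 1864.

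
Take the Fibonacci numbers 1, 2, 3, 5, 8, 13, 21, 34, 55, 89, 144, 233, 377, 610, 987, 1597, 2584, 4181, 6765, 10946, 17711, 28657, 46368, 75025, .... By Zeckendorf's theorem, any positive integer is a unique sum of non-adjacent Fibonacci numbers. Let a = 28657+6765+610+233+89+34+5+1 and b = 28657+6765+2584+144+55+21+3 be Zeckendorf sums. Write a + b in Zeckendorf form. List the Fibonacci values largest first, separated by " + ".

46368 + 17711 + 6765 + 2584 + 987 + 144 + 55 + 8 + 1

The two numbers are 36394 and 38229, so their sum is 74623.
Greedy algorithm:
74623 − 46368 = 28255
28255 − 17711 = 10544
10544 − 6765 = 3779
3779 − 2584 = 1195
1195 − 987 = 208
208 − 144 = 64
64 − 55 = 9
9 − 8 = 1
1 − 1 = 0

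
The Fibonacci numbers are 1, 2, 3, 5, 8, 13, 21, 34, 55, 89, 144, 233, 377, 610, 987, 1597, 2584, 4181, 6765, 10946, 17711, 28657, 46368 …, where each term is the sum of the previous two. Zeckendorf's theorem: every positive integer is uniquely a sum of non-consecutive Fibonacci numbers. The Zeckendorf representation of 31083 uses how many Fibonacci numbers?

8

31083: greatest Fibonacci not exceeding it is 28657, leaving 2426
2426: greatest Fibonacci not exceeding it is 1597, leaving 829
829: greatest Fibonacci not exceeding it is 610, leaving 219
219: greatest Fibonacci not exceeding it is 144, leaving 75
75: greatest Fibonacci not exceeding it is 55, leaving 20
20: greatest Fibonacci not exceeding it is 13, leaving 7
7: greatest Fibonacci not exceeding it is 5, leaving 2
2: greatest Fibonacci not exceeding it is 2, leaving 0
31083 = 28657 + 1597 + 610 + 144 + 55 + 13 + 5 + 2, which has 8 terms.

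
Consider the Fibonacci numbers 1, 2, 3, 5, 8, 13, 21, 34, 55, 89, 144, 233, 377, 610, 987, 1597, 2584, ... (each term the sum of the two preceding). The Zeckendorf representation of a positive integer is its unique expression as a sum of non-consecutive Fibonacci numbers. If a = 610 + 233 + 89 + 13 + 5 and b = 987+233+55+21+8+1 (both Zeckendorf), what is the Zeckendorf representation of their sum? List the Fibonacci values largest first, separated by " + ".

The two numbers are 950 and 1305, so their sum is 2255.
take 1597 (≤ 2255); 2255 − 1597 = 658
take 610 (≤ 658); 658 − 610 = 48
take 34 (≤ 48); 48 − 34 = 14
take 13 (≤ 14); 14 − 13 = 1
take 1 (≤ 1); 1 − 1 = 0

1597 + 610 + 34 + 13 + 1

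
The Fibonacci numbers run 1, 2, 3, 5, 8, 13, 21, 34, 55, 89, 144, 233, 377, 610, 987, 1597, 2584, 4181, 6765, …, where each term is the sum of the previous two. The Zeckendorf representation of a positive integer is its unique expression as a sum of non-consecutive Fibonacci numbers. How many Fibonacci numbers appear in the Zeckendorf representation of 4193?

4

Greedy algorithm:
subtract 4181 from 4193: 12 remains
subtract 8 from 12: 4 remains
subtract 3 from 4: 1 remains
subtract 1 from 1: 0 remains
4193 = 4181 + 8 + 3 + 1, which has 4 terms.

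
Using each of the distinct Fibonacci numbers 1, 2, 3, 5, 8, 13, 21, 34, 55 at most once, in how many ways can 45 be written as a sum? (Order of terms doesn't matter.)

Starting from the Zeckendorf form and repeatedly splitting a term F_k into F_{k−1} + F_{k−2} (when neither is already used) reaches every representation.
45 = 34+8+3 = 34+8+2+1 = 21+13+8+3 = … (3 more), for 6 in all.

6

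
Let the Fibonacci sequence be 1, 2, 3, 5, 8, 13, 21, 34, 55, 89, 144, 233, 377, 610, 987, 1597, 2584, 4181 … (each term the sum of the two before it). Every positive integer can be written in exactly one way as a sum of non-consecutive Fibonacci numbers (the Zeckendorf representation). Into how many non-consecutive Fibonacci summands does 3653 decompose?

6

largest Fibonacci ≤ 3653 is 2584; 3653 − 2584 = 1069
largest Fibonacci ≤ 1069 is 987; 1069 − 987 = 82
largest Fibonacci ≤ 82 is 55; 82 − 55 = 27
largest Fibonacci ≤ 27 is 21; 27 − 21 = 6
largest Fibonacci ≤ 6 is 5; 6 − 5 = 1
largest Fibonacci ≤ 1 is 1; 1 − 1 = 0
3653 = 2584 + 987 + 55 + 21 + 5 + 1, which has 6 terms.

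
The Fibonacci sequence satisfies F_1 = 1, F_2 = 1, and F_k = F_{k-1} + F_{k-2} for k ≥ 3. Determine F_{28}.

Iterating the recurrence up to F_{24} = 46368 and F_{23} = 28657:
F_{25} = F_{24} + F_{23} = 46368 + 28657 = 75025
F_{26} = F_{25} + F_{24} = 75025 + 46368 = 121393
F_{27} = F_{26} + F_{25} = 121393 + 75025 = 196418
F_{28} = F_{27} + F_{26} = 196418 + 121393 = 317811

317811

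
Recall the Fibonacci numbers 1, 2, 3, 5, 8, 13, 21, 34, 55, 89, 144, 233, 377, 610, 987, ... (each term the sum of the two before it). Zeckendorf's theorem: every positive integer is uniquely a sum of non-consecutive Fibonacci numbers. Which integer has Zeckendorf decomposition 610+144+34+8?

610+144+34+8 = 796.

796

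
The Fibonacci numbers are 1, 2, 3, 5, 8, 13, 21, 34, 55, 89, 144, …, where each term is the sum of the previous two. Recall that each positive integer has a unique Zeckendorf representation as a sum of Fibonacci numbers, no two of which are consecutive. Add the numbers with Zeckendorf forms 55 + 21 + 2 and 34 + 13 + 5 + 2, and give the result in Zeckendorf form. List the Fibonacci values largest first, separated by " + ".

89 + 34 + 8 + 1

The two numbers are 78 and 54, so their sum is 132.
Greedily peel off the largest Fibonacci term at each step:
subtract 89 from 132: 43 remains
subtract 34 from 43: 9 remains
subtract 8 from 9: 1 remains
subtract 1 from 1: 0 remains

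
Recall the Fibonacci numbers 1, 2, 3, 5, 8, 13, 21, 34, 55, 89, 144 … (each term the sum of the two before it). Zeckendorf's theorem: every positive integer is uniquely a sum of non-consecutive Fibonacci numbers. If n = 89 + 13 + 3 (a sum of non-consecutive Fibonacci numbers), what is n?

89 + 13 + 3 = 105.

105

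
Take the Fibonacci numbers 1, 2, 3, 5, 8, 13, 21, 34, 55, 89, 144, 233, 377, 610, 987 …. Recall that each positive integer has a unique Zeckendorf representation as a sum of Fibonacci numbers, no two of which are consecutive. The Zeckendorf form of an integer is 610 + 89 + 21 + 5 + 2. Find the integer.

727

610 + 89 + 21 + 5 + 2 = 727.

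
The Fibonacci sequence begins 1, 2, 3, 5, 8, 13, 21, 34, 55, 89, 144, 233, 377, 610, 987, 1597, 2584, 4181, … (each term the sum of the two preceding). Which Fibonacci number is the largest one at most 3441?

2584

2584 ≤ 3441 < 4181, so the largest Fibonacci number not exceeding 3441 is 2584.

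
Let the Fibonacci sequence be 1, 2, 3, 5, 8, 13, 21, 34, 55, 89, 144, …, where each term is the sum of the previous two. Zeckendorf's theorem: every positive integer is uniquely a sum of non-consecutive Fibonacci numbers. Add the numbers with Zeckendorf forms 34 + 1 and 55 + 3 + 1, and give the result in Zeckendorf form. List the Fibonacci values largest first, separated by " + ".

89 + 5

The two numbers are 35 and 59, so their sum is 94.
largest Fibonacci ≤ 94 is 89; 94 − 89 = 5
largest Fibonacci ≤ 5 is 5; 5 − 5 = 0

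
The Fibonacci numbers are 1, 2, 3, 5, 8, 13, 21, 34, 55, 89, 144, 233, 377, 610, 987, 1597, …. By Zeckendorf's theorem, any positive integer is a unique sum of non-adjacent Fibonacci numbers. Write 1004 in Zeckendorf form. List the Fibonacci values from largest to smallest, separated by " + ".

987 + 13 + 3 + 1

take 987 (≤ 1004); 1004 − 987 = 17
take 13 (≤ 17); 17 − 13 = 4
take 3 (≤ 4); 4 − 3 = 1
take 1 (≤ 1); 1 − 1 = 0
So 1004 = 987 + 13 + 3 + 1, with no two terms consecutive in the sequence.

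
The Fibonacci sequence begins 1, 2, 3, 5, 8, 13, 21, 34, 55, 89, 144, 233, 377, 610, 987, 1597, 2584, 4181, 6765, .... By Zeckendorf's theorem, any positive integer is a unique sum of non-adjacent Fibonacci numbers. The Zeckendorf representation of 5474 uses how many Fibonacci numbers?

6

Repeatedly subtract the largest Fibonacci number that fits:
5474 − 4181 = 1293
1293 − 987 = 306
306 − 233 = 73
73 − 55 = 18
18 − 13 = 5
5 − 5 = 0
5474 = 4181 + 987 + 233 + 55 + 13 + 5, which has 6 terms.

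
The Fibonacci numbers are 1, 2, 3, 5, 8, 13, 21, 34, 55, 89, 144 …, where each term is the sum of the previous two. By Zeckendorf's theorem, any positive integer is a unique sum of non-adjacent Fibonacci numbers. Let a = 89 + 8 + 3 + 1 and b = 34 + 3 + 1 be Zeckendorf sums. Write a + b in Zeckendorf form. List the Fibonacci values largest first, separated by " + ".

The two numbers are 101 and 38, so their sum is 139.
Repeatedly subtract the largest Fibonacci number that fits:
subtract 89 from 139: 50 remains
subtract 34 from 50: 16 remains
subtract 13 from 16: 3 remains
subtract 3 from 3: 0 remains

89 + 34 + 13 + 3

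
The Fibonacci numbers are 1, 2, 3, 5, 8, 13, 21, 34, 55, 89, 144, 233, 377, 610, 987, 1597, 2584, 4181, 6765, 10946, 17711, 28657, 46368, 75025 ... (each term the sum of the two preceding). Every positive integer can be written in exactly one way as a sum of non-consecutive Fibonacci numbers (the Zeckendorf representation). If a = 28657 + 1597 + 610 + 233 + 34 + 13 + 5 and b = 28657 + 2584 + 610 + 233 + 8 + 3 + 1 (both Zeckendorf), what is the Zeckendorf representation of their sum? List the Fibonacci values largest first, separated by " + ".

46368 + 10946 + 4181 + 1597 + 144 + 8 + 1

The two numbers are 31149 and 32096, so their sum is 63245.
Greedy algorithm:
46368 ≤ 63245 < 75025, so take 46368; remainder 16877
10946 ≤ 16877 < 17711, so take 10946; remainder 5931
4181 ≤ 5931 < 6765, so take 4181; remainder 1750
1597 ≤ 1750 < 2584, so take 1597; remainder 153
144 ≤ 153 < 233, so take 144; remainder 9
8 ≤ 9 < 13, so take 8; remainder 1
1 ≤ 1 < 2, so take 1; remainder 0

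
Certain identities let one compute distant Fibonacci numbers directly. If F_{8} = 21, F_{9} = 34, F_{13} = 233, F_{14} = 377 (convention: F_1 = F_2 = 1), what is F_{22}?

By the addition formula F_{m+n} = F_m F_{n+1} + F_{m−1} F_n with m=14, n=8: F_{22} = 377·34 + 233·21 = 12818 + 4893 = 17711.

17711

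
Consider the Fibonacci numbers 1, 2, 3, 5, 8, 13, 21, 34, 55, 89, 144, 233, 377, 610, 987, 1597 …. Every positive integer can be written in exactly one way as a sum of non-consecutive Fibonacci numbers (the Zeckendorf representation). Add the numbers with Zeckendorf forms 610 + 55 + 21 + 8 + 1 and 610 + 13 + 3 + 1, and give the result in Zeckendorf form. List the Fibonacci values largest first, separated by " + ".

The two numbers are 695 and 627, so their sum is 1322.
largest Fibonacci ≤ 1322 is 987; 1322 − 987 = 335
largest Fibonacci ≤ 335 is 233; 335 − 233 = 102
largest Fibonacci ≤ 102 is 89; 102 − 89 = 13
largest Fibonacci ≤ 13 is 13; 13 − 13 = 0

987 + 233 + 89 + 13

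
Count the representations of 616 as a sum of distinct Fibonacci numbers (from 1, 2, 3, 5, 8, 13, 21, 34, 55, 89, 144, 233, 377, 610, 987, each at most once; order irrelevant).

Each representation comes from the Zeckendorf form by replacing some F_k with F_{k−1} + F_{k−2} where possible.
616 = 610+5+1 = 610+3+2+1 = 377+233+5+1 = 377+233+3+2+1 = 377+144+89+5+1 = … (6 more), for 11 in all.

11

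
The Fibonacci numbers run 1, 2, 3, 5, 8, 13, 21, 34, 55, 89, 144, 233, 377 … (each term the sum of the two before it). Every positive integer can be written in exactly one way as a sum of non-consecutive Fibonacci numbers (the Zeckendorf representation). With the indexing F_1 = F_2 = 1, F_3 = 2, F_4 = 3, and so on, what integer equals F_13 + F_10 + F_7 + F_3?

F_13 + F_10 + F_7 + F_3 = 233 + 55 + 13 + 2 = 303.

303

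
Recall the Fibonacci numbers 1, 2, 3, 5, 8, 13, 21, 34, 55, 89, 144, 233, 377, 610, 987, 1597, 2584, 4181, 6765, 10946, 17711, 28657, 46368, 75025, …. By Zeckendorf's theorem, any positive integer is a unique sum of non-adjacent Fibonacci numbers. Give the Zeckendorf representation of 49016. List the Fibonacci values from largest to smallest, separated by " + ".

Greedy algorithm:
largest Fibonacci ≤ 49016 is 46368; 49016 − 46368 = 2648
largest Fibonacci ≤ 2648 is 2584; 2648 − 2584 = 64
largest Fibonacci ≤ 64 is 55; 64 − 55 = 9
largest Fibonacci ≤ 9 is 8; 9 − 8 = 1
largest Fibonacci ≤ 1 is 1; 1 − 1 = 0
So 49016 = 46368 + 2584 + 55 + 8 + 1, with no two terms consecutive in the sequence.

46368 + 2584 + 55 + 8 + 1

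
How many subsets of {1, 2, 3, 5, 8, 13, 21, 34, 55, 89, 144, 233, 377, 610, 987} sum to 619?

Each representation comes from the Zeckendorf form by replacing some F_k with F_{k−1} + F_{k−2} where possible.
619 = 610+8+1 = 610+5+3+1 = 377+233+8+1 = 377+233+5+3+1 = … (6 more), for 10 in all.

10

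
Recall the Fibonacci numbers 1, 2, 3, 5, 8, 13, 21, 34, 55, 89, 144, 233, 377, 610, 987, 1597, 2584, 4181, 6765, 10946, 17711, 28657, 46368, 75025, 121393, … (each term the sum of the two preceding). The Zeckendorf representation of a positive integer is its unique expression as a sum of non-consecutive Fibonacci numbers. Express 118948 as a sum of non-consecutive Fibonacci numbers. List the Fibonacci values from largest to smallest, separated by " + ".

118948: greatest Fibonacci not exceeding it is 75025, leaving 43923
43923: greatest Fibonacci not exceeding it is 28657, leaving 15266
15266: greatest Fibonacci not exceeding it is 10946, leaving 4320
4320: greatest Fibonacci not exceeding it is 4181, leaving 139
139: greatest Fibonacci not exceeding it is 89, leaving 50
50: greatest Fibonacci not exceeding it is 34, leaving 16
16: greatest Fibonacci not exceeding it is 13, leaving 3
3: greatest Fibonacci not exceeding it is 3, leaving 0
So 118948 = 75025 + 28657 + 10946 + 4181 + 89 + 34 + 13 + 3, with no two terms consecutive in the sequence.

75025 + 28657 + 10946 + 4181 + 89 + 34 + 13 + 3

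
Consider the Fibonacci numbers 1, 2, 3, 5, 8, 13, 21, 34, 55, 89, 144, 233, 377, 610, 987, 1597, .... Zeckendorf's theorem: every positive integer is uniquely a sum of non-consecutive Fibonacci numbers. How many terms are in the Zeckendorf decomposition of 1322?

4

987 ≤ 1322 < 1597, so take 987; remainder 335
233 ≤ 335 < 377, so take 233; remainder 102
89 ≤ 102 < 144, so take 89; remainder 13
13 ≤ 13 < 21, so take 13; remainder 0
1322 = 987 + 233 + 89 + 13, which has 4 terms.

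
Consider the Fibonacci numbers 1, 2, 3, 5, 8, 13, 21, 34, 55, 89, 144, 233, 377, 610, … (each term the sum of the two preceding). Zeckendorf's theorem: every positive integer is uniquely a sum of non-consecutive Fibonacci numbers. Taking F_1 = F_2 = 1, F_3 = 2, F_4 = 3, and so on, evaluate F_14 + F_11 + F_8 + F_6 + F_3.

497

F_14 + F_11 + F_8 + F_6 + F_3 = 377 + 89 + 21 + 8 + 2 = 497.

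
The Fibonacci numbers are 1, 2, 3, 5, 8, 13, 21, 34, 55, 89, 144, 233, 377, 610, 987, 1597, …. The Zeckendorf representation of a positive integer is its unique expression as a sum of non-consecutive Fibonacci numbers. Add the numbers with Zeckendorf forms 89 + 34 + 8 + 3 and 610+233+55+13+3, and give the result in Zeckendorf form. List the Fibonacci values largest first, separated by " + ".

The two numbers are 134 and 914, so their sum is 1048.
Greedy algorithm:
subtract 987 from 1048: 61 remains
subtract 55 from 61: 6 remains
subtract 5 from 6: 1 remains
subtract 1 from 1: 0 remains

987 + 55 + 5 + 1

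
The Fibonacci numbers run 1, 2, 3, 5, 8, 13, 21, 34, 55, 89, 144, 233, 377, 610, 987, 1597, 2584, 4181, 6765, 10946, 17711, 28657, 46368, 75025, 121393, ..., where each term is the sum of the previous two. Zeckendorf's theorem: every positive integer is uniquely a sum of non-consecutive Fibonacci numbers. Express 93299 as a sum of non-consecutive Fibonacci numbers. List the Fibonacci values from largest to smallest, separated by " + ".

Greedy algorithm:
take 75025 (≤ 93299); 93299 − 75025 = 18274
take 17711 (≤ 18274); 18274 − 17711 = 563
take 377 (≤ 563); 563 − 377 = 186
take 144 (≤ 186); 186 − 144 = 42
take 34 (≤ 42); 42 − 34 = 8
take 8 (≤ 8); 8 − 8 = 0
So 93299 = 75025 + 17711 + 377 + 144 + 34 + 8, with no two terms consecutive in the sequence.

75025 + 17711 + 377 + 144 + 34 + 8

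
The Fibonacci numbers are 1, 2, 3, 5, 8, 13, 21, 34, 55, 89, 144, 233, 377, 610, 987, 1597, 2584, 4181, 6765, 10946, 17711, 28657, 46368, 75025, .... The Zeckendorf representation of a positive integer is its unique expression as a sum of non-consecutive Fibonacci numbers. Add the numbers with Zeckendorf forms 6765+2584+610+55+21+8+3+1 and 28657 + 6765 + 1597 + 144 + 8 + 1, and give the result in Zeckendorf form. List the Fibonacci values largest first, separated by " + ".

46368 + 610 + 233 + 8

The two numbers are 10047 and 37172, so their sum is 47219.
46368 ≤ 47219 < 75025, so take 46368; remainder 851
610 ≤ 851 < 987, so take 610; remainder 241
233 ≤ 241 < 377, so take 233; remainder 8
8 ≤ 8 < 13, so take 8; remainder 0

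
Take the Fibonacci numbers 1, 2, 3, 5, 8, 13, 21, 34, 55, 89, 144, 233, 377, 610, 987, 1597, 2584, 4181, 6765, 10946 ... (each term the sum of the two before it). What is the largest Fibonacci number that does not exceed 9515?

6765

6765 ≤ 9515 < 10946, so the largest Fibonacci number not exceeding 9515 is 6765.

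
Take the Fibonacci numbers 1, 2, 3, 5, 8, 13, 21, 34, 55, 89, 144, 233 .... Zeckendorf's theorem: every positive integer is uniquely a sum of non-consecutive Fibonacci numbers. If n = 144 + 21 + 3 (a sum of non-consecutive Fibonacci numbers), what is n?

144 + 21 + 3 = 168.

168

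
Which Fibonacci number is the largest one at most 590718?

514229 ≤ 590718 < 832040, so the largest Fibonacci number not exceeding 590718 is 514229.

514229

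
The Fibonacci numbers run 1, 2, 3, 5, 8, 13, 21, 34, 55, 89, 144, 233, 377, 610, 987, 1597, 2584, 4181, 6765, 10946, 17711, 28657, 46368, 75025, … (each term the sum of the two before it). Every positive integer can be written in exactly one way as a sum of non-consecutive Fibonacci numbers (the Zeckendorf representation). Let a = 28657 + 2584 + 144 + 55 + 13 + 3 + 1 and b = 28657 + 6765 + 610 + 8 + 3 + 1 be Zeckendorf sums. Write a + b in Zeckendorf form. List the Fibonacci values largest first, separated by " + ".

The two numbers are 31457 and 36044, so their sum is 67501.
67501 − 46368 = 21133
21133 − 17711 = 3422
3422 − 2584 = 838
838 − 610 = 228
228 − 144 = 84
84 − 55 = 29
29 − 21 = 8
8 − 8 = 0

46368 + 17711 + 2584 + 610 + 144 + 55 + 21 + 8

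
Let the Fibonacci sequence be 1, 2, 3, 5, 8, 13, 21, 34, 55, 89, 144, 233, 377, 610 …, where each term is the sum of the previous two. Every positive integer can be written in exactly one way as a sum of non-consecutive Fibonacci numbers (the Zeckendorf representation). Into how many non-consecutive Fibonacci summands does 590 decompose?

Greedy algorithm:
590: greatest Fibonacci not exceeding it is 377, leaving 213
213: greatest Fibonacci not exceeding it is 144, leaving 69
69: greatest Fibonacci not exceeding it is 55, leaving 14
14: greatest Fibonacci not exceeding it is 13, leaving 1
1: greatest Fibonacci not exceeding it is 1, leaving 0
590 = 377 + 144 + 55 + 13 + 1, which has 5 terms.

5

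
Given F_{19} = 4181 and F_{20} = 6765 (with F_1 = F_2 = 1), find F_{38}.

39088169

By the doubling identity F_{2k} = F_k(2F_{k+1} − F_k): F_{38} = 4181·(2·6765 − 4181) = 4181·9349 = 39088169.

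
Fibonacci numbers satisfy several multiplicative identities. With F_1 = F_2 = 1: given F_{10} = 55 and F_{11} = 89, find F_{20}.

6765

By the doubling identity F_{2k} = F_k(2F_{k+1} − F_k): F_{20} = 55·(2·89 − 55) = 55·123 = 6765.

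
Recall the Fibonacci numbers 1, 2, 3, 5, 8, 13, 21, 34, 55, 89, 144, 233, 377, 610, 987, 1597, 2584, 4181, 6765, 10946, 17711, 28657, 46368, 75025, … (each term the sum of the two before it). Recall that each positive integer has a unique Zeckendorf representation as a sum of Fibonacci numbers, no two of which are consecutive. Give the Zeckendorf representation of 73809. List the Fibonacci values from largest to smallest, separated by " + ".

Repeatedly subtract the largest Fibonacci number that fits:
73809 − 46368 = 27441
27441 − 17711 = 9730
9730 − 6765 = 2965
2965 − 2584 = 381
381 − 377 = 4
4 − 3 = 1
1 − 1 = 0
So 73809 = 46368 + 17711 + 6765 + 2584 + 377 + 3 + 1, with no two terms consecutive in the sequence.

46368 + 17711 + 6765 + 2584 + 377 + 3 + 1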